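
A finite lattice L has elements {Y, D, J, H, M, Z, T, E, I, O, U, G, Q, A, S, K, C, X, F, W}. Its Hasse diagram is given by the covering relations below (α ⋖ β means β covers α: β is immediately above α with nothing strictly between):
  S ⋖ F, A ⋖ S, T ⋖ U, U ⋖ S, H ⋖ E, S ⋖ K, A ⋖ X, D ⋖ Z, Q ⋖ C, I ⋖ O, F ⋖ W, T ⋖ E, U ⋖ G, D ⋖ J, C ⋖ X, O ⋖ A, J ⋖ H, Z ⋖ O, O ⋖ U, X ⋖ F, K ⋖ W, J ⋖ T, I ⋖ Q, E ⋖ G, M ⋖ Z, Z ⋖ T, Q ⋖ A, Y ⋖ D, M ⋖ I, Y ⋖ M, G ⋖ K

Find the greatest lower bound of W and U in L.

Common lower bounds of {W, U}: D, I, J, M, O, T, U, Y, Z.
The greatest among these is U.

U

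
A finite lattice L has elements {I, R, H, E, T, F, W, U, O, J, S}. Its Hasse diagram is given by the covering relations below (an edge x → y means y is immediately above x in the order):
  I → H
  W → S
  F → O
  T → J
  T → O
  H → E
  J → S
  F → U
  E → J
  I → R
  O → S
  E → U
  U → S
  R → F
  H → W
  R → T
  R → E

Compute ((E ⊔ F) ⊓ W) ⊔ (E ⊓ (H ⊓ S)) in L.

E ∨ F = U
U ∧ W = H
H ∧ S = H
E ∧ H = H
H ∨ H = H

H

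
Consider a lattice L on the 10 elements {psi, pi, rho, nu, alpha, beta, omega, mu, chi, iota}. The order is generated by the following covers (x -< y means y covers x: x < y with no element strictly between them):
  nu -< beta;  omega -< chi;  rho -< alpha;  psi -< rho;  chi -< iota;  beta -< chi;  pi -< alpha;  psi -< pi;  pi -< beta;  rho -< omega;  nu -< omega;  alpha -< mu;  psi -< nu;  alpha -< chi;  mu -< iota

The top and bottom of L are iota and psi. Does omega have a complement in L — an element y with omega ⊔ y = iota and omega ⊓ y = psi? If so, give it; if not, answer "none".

none

For every candidate y, either omega ∨ y ≠ iota or omega ∧ y ≠ psi; no complement exists.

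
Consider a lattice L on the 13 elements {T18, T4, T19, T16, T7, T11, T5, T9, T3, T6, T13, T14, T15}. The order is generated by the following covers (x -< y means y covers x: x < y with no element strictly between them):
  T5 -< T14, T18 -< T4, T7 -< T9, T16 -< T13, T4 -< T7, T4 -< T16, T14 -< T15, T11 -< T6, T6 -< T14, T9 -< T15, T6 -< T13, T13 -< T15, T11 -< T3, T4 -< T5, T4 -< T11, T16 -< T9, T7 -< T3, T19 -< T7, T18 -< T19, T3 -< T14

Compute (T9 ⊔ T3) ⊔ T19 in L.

T9 ∨ T3 = T15
T15 ∨ T19 = T15

T15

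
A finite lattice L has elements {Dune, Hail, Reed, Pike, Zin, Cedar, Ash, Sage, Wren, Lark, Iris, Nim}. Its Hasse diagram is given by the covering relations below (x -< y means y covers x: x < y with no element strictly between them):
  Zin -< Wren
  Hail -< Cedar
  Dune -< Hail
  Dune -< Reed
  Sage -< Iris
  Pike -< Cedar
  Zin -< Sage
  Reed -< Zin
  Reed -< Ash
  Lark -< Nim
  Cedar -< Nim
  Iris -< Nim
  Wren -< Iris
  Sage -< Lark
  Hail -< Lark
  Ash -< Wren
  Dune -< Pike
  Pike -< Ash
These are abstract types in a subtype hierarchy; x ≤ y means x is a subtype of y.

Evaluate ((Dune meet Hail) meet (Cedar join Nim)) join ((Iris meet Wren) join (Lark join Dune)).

Dune ∧ Hail = Dune
Cedar ∨ Nim = Nim
Dune ∧ Nim = Dune
Iris ∧ Wren = Wren
Lark ∨ Dune = Lark
Wren ∨ Lark = Nim
Dune ∨ Nim = Nim

Nim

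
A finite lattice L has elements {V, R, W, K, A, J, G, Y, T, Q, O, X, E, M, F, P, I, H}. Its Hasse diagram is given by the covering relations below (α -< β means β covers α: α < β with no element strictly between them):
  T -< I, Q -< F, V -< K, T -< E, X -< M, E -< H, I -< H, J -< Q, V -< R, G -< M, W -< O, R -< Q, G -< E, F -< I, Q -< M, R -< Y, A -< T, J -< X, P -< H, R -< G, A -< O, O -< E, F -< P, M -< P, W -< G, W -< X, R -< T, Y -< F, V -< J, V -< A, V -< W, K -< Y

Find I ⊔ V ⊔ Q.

I

Common upper bounds of {I, V, Q}: H, I.
The least among these is I.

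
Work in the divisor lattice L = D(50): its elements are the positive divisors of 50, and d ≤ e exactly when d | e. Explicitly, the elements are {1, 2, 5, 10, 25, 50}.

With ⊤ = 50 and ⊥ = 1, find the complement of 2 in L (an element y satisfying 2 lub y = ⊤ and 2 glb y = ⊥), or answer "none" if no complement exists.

25

Need y with 2 ∨ y = 50 and 2 ∧ y = 1.
Checking each element gives: 25.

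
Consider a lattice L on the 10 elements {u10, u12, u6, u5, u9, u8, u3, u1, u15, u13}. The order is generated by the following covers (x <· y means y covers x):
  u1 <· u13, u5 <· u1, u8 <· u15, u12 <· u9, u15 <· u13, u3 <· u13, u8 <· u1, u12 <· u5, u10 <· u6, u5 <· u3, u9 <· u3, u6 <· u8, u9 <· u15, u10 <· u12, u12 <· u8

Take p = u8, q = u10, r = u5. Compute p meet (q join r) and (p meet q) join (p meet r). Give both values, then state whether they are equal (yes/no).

u12; u12; yes

q join r = u5, so p meet (q join r) = u8 meet u5 = u12.
p meet q = u10 and p meet r = u12, so (p meet q) join (p meet r) = u10 join u12 = u12.
Equal: yes.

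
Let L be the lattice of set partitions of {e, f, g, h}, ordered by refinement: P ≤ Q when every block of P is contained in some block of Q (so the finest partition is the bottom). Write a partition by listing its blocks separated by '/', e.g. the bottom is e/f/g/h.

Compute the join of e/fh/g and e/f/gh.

e/fgh

Common upper bounds of {e/fh/g, e/f/gh}: e/fgh, efgh.
The least among these is e/fgh.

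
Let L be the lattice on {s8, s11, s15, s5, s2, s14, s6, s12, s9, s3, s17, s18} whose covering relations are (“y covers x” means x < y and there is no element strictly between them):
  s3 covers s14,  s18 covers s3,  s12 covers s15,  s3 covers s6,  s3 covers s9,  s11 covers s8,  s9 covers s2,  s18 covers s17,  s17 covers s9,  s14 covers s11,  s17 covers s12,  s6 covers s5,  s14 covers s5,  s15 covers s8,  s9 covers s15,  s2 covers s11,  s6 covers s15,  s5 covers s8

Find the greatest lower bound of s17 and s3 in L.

Common lower bounds of {s17, s3}: s11, s15, s2, s8, s9.
The greatest among these is s9.

s9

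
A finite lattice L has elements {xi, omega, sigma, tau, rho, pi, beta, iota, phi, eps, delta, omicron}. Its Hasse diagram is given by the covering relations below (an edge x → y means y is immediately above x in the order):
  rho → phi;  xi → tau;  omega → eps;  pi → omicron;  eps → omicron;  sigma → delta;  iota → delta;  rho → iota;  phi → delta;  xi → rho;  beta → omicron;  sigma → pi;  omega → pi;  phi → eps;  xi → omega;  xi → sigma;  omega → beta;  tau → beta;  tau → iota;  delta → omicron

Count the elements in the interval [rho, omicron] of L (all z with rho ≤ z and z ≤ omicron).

6

The interval [rho, omicron] = {delta, eps, iota, omicron, phi, rho}, which has 6 elements.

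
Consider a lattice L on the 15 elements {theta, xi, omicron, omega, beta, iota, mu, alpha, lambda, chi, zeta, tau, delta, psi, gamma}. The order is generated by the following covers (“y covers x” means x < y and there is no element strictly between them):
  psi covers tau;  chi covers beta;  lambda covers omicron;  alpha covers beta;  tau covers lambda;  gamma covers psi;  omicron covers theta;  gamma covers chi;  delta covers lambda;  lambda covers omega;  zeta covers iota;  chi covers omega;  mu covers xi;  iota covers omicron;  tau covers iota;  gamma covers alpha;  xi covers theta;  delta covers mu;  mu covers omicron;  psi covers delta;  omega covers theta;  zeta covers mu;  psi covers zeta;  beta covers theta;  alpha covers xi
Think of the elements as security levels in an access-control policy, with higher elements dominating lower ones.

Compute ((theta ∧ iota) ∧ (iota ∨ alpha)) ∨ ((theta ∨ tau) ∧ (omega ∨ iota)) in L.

tau

theta ∧ iota = theta
iota ∨ alpha = gamma
theta ∧ gamma = theta
theta ∨ tau = tau
omega ∨ iota = tau
tau ∧ tau = tau
theta ∨ tau = tau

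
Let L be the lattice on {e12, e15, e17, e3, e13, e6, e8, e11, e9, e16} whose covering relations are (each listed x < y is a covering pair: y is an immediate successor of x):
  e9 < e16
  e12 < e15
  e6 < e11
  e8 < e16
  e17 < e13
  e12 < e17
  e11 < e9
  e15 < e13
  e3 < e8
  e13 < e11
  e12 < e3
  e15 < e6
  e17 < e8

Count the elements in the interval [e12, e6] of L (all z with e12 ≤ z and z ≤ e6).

The interval [e12, e6] = {e12, e15, e6}, which has 3 elements.

3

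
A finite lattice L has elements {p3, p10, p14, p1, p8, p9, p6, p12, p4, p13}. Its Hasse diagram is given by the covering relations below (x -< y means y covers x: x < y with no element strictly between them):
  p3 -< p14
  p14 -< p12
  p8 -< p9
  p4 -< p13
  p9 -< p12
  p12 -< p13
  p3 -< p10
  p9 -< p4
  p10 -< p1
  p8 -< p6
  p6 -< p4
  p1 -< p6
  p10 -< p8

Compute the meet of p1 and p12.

p10

Common lower bounds of {p1, p12}: p10, p3.
The greatest among these is p10.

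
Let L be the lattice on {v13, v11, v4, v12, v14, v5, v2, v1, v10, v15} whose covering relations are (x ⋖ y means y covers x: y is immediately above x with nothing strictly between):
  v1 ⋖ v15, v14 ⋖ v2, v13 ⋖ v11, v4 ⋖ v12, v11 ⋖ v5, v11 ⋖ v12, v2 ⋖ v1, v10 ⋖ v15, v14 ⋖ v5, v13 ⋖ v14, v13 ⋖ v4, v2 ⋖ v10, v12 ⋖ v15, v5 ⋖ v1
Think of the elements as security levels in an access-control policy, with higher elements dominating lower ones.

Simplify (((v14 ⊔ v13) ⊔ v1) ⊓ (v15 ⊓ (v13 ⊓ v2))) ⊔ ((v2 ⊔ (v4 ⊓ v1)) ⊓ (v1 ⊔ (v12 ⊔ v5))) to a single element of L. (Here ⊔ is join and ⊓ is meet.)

v14 ∨ v13 = v14
v14 ∨ v1 = v1
v13 ∧ v2 = v13
v15 ∧ v13 = v13
v1 ∧ v13 = v13
v4 ∧ v1 = v13
v2 ∨ v13 = v2
v12 ∨ v5 = v15
v1 ∨ v15 = v15
v2 ∧ v15 = v2
v13 ∨ v2 = v2

v2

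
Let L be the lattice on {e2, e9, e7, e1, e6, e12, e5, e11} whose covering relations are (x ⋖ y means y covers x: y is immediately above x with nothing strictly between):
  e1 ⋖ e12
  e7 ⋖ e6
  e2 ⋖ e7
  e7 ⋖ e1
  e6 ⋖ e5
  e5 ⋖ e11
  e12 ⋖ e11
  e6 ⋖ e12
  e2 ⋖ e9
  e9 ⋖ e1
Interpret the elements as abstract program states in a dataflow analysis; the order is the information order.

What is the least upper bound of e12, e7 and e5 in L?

e11

Common upper bounds of {e12, e7, e5}: e11.
The least among these is e11.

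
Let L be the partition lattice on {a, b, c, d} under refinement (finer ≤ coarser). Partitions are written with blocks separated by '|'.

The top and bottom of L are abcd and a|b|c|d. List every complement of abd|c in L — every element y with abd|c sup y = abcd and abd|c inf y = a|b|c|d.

Need y with abd|c ∨ y = abcd and abd|c ∧ y = a|b|c|d.
Checking each element gives: ac|b|d, a|bc|d, a|b|cd.

ac|b|d, a|bc|d, a|b|cd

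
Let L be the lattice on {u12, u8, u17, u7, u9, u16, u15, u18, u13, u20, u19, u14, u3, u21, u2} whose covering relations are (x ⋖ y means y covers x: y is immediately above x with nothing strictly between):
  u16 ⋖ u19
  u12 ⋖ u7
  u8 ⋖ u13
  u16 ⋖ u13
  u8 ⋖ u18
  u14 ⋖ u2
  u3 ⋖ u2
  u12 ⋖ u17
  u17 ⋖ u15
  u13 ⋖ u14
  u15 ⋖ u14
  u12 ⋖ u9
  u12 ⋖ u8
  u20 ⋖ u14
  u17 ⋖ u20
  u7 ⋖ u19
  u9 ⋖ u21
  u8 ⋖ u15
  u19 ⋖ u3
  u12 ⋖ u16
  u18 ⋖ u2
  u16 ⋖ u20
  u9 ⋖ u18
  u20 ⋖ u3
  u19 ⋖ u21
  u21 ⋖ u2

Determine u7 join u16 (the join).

Common upper bounds of {u7, u16}: u19, u2, u21, u3.
The least among these is u19.

u19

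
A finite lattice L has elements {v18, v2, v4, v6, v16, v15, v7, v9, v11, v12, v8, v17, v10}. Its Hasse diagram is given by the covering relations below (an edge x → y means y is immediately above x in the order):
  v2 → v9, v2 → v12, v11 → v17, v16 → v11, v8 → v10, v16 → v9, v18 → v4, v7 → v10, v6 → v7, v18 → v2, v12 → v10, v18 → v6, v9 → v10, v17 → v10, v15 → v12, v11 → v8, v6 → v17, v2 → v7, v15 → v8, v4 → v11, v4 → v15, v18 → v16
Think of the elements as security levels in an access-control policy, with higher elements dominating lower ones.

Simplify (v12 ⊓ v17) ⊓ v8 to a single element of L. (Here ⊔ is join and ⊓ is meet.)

v4

v12 ∧ v17 = v4
v4 ∧ v8 = v4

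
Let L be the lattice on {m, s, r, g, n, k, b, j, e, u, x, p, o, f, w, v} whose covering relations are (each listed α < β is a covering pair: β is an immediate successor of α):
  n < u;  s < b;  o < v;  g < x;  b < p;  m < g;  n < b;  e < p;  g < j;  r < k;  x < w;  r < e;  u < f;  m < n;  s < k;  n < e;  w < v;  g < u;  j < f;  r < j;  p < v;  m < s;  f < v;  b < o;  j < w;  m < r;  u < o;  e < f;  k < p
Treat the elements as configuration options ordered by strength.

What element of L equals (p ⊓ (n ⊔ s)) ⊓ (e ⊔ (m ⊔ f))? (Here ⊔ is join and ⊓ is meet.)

n

n ∨ s = b
p ∧ b = b
m ∨ f = f
e ∨ f = f
b ∧ f = n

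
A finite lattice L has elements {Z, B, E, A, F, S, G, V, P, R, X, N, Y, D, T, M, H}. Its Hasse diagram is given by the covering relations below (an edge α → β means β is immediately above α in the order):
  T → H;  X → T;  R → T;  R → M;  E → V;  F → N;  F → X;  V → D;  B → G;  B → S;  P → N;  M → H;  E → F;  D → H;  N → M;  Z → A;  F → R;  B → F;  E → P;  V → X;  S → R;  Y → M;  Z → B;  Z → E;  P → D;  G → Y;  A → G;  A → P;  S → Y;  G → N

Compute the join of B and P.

N

Common upper bounds of {B, P}: H, M, N.
The least among these is N.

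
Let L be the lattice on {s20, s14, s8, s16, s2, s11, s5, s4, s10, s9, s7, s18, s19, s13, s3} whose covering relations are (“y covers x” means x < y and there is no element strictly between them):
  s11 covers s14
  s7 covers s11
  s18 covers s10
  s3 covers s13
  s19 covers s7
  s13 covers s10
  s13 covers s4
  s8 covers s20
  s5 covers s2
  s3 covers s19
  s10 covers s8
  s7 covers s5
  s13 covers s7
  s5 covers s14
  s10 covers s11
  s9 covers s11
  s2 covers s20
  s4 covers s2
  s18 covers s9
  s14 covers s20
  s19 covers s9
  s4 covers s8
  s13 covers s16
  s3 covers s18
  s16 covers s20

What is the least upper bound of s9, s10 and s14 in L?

s18

Common upper bounds of {s9, s10, s14}: s18, s3.
The least among these is s18.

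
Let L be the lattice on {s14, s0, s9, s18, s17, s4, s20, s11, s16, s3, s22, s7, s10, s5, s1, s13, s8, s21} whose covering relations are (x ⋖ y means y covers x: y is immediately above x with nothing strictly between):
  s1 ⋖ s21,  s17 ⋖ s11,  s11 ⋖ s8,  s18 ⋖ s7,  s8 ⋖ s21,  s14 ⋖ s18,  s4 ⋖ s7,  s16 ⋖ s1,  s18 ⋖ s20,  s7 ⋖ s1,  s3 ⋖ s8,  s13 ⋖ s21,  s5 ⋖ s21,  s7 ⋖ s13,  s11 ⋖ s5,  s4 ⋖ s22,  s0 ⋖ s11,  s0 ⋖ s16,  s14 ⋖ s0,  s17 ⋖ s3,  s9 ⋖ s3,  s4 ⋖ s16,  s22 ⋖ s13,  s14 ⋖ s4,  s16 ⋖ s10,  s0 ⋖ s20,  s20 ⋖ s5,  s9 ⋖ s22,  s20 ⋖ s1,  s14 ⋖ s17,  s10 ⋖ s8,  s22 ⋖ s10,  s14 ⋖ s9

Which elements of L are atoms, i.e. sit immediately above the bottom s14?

The atoms are exactly the elements that cover s14: s0, s17, s18, s4, s9.

s0, s17, s18, s4, s9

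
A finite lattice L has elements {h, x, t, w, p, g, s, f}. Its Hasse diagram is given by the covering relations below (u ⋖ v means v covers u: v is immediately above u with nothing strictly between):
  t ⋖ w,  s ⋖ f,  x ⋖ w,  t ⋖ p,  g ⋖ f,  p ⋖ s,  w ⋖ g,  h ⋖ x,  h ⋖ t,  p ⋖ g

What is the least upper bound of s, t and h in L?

Common upper bounds of {s, t, h}: f, s.
The least among these is s.

s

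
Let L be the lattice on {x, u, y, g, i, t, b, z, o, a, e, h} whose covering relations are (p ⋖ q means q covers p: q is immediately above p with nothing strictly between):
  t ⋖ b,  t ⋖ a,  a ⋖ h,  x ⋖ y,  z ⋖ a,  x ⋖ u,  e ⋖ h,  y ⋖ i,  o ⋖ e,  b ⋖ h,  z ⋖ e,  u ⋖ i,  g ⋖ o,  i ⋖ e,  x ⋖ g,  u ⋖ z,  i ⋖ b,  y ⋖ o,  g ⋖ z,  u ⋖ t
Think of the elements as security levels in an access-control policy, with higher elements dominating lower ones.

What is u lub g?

Common upper bounds of {u, g}: a, e, h, z.
The least among these is z.

z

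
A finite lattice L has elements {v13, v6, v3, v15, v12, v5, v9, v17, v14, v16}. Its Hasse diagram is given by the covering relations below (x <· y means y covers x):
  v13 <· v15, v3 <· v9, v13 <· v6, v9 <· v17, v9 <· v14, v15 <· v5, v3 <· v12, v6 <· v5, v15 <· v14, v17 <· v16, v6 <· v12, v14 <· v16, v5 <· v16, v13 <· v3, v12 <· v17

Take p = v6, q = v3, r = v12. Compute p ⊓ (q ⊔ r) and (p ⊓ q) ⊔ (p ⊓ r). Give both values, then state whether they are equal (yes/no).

v6; v6; yes

q ⊔ r = v12, so p ⊓ (q ⊔ r) = v6 ⊓ v12 = v6.
p ⊓ q = v13 and p ⊓ r = v6, so (p ⊓ q) ⊔ (p ⊓ r) = v13 ⊔ v6 = v6.
Equal: yes.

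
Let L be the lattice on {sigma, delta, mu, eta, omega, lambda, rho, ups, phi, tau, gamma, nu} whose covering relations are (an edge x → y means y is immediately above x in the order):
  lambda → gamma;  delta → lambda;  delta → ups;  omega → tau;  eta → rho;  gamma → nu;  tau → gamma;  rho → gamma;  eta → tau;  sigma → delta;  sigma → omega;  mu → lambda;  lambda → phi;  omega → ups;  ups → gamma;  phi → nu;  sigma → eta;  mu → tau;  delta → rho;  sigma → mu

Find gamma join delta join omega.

gamma

Common upper bounds of {gamma, delta, omega}: gamma, nu.
The least among these is gamma.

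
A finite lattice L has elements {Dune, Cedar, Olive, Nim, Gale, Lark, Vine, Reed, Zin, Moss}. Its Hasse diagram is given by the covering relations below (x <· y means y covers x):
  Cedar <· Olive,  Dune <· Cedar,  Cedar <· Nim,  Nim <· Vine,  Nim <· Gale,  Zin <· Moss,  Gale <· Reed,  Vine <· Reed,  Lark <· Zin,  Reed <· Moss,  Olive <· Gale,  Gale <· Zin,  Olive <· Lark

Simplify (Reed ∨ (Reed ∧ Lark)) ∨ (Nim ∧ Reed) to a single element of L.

Reed

Reed ∧ Lark = Olive
Reed ∨ Olive = Reed
Nim ∧ Reed = Nim
Reed ∨ Nim = Reed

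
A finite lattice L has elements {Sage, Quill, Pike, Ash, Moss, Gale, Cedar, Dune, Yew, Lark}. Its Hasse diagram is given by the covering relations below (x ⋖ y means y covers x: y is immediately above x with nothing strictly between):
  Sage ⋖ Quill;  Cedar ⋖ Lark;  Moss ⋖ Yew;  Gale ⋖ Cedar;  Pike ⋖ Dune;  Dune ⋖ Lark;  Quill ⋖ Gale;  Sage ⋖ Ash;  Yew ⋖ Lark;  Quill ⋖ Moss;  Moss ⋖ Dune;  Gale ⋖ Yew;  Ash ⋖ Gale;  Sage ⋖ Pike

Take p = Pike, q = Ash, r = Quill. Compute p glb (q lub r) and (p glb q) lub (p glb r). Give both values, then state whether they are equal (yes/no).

q lub r = Gale, so p glb (q lub r) = Pike glb Gale = Sage.
p glb q = Sage and p glb r = Sage, so (p glb q) lub (p glb r) = Sage lub Sage = Sage.
Equal: yes.

Sage; Sage; yes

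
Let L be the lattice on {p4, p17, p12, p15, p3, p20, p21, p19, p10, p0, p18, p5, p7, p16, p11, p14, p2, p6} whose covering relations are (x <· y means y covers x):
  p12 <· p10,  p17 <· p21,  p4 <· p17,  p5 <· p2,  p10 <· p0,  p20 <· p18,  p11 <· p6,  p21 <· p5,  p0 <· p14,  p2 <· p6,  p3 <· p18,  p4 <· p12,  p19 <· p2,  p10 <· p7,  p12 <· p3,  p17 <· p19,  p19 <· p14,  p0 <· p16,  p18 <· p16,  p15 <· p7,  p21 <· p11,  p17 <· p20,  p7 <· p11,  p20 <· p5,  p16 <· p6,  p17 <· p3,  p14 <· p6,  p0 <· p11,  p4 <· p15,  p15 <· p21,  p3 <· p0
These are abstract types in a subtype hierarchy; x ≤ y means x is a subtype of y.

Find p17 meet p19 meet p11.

p17

Common lower bounds of {p17, p19, p11}: p17, p4.
The greatest among these is p17.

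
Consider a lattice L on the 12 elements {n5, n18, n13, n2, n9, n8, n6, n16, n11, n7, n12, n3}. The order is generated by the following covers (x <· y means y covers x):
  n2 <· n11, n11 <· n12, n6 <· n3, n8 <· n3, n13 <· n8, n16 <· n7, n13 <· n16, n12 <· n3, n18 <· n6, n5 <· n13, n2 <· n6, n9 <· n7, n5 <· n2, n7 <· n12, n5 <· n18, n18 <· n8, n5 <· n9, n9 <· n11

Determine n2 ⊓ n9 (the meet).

Common lower bounds of {n2, n9}: n5.
The greatest among these is n5.

n5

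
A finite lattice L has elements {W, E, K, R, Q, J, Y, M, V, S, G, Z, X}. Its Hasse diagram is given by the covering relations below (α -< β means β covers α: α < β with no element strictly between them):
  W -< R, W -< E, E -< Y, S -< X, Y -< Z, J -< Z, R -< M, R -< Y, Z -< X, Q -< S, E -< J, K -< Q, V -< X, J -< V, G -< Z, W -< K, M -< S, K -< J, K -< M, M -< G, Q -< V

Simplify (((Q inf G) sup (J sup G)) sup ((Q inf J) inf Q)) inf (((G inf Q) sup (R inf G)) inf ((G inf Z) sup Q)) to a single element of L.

Q ∧ G = K
J ∨ G = Z
K ∨ Z = Z
Q ∧ J = K
K ∧ Q = K
Z ∨ K = Z
G ∧ Q = K
R ∧ G = R
K ∨ R = M
G ∧ Z = G
G ∨ Q = X
M ∧ X = M
Z ∧ M = M

M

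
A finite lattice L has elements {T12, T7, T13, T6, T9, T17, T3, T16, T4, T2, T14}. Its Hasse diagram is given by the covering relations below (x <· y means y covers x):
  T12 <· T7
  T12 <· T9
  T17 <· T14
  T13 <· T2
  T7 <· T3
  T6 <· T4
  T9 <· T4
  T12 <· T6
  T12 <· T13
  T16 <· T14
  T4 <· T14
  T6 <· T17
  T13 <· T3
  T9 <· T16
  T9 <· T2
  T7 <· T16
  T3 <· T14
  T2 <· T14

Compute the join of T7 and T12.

T7

Common upper bounds of {T7, T12}: T14, T16, T3, T7.
The least among these is T7.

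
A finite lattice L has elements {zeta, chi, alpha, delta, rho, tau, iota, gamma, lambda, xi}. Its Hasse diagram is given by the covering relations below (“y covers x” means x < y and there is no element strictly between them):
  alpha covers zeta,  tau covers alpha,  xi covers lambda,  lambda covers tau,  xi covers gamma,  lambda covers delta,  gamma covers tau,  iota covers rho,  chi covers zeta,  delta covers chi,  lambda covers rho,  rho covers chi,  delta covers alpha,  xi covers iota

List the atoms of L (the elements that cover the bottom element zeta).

The atoms are exactly the elements that cover zeta: alpha, chi.

alpha, chi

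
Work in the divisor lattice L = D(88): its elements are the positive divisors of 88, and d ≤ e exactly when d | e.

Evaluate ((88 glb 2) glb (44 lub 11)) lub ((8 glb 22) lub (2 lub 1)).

88 ∧ 2 = 2
44 ∨ 11 = 44
2 ∧ 44 = 2
8 ∧ 22 = 2
2 ∨ 1 = 2
2 ∨ 2 = 2
2 ∨ 2 = 2

2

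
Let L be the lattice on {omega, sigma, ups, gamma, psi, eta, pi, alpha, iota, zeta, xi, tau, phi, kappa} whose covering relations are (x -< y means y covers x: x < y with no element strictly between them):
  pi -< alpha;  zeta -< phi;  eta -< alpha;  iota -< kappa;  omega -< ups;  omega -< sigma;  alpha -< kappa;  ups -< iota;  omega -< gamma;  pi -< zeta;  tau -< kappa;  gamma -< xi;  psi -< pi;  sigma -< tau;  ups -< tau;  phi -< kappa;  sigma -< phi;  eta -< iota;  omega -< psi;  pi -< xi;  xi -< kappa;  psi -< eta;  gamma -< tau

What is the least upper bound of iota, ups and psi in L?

Common upper bounds of {iota, ups, psi}: iota, kappa.
The least among these is iota.

iota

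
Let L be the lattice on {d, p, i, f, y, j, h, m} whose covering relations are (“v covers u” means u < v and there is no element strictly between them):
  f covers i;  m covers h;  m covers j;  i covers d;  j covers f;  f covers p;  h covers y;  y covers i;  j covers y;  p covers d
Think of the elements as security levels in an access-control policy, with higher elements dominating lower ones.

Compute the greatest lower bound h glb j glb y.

Common lower bounds of {h, j, y}: d, i, y.
The greatest among these is y.

y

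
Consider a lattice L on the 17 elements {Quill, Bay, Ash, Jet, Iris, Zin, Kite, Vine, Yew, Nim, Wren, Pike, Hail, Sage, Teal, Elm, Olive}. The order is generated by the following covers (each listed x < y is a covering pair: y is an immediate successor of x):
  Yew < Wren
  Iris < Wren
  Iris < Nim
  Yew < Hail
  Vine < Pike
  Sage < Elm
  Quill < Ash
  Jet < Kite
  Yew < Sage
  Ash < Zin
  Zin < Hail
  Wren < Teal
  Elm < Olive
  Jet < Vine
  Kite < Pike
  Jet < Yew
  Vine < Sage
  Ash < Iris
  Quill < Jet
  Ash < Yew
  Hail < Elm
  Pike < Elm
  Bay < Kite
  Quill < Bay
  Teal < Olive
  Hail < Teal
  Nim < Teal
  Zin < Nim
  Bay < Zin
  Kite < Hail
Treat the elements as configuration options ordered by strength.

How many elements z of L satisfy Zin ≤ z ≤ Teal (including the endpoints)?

4

The interval [Zin, Teal] = {Hail, Nim, Teal, Zin}, which has 4 elements.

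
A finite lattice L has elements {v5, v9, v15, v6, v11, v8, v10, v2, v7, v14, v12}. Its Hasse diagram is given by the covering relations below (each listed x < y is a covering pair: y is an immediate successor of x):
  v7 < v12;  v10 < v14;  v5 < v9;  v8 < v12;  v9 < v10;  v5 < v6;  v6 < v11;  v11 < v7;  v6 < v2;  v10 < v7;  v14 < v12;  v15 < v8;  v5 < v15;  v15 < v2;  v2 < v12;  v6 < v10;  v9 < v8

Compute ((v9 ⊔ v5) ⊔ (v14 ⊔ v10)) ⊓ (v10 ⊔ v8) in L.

v14

v9 ∨ v5 = v9
v14 ∨ v10 = v14
v9 ∨ v14 = v14
v10 ∨ v8 = v12
v14 ∧ v12 = v14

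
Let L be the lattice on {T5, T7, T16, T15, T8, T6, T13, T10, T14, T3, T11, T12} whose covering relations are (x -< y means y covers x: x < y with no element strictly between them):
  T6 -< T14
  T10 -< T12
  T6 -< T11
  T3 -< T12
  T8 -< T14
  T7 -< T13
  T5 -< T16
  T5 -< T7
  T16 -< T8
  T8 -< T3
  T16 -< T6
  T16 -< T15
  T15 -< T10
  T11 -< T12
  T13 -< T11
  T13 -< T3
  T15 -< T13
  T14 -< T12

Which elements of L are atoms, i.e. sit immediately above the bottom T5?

The atoms are exactly the elements that cover T5: T16, T7.

T16, T7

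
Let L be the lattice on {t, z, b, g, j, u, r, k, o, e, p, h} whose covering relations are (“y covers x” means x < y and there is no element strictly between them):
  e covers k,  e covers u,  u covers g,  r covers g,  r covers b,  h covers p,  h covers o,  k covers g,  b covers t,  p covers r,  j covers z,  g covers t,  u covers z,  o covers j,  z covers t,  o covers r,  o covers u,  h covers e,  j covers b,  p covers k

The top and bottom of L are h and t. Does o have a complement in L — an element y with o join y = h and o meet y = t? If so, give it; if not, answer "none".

none

For every candidate y, either o ∨ y ≠ h or o ∧ y ≠ t; no complement exists.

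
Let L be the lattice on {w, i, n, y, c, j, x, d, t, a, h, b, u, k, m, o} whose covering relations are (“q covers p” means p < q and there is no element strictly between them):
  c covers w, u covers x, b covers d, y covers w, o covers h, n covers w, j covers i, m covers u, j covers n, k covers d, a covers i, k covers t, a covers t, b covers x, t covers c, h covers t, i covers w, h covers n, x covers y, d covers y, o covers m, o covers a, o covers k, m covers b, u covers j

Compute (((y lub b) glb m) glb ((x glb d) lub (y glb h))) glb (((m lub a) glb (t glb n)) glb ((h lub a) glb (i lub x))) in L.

w

y ∨ b = b
b ∧ m = b
x ∧ d = y
y ∧ h = w
y ∨ w = y
b ∧ y = y
m ∨ a = o
t ∧ n = w
o ∧ w = w
h ∨ a = o
i ∨ x = u
o ∧ u = u
w ∧ u = w
y ∧ w = w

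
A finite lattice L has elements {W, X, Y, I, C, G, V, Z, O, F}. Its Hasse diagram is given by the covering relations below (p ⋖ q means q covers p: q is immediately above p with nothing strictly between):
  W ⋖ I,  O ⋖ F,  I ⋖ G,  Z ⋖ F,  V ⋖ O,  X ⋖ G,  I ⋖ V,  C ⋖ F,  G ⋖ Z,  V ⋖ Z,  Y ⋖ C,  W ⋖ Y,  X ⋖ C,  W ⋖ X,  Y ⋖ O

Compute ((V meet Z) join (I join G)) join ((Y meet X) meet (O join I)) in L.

Z

V ∧ Z = V
I ∨ G = G
V ∨ G = Z
Y ∧ X = W
O ∨ I = O
W ∧ O = W
Z ∨ W = Z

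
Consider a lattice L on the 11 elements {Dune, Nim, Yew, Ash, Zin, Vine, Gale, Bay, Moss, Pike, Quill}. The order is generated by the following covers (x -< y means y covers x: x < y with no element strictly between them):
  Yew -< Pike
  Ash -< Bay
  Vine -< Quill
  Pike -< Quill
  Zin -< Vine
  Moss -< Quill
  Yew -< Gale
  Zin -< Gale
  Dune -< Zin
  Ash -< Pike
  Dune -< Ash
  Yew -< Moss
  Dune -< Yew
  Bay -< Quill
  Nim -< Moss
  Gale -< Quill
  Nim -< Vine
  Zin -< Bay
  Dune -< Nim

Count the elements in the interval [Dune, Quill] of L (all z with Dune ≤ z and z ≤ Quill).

11

The interval [Dune, Quill] = {Ash, Bay, Dune, Gale, Moss, Nim, Pike, Quill, Vine, Yew, Zin}, which has 11 elements.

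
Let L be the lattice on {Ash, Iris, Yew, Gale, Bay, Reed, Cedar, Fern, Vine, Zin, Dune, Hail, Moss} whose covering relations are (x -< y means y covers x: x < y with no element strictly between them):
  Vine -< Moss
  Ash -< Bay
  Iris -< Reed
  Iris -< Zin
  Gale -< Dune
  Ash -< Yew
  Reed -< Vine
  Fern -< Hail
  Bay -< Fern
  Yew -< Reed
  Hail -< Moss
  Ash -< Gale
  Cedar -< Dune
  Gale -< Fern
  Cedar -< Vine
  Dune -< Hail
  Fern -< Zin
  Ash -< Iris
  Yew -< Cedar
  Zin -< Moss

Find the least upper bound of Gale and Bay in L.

Common upper bounds of {Gale, Bay}: Fern, Hail, Moss, Zin.
The least among these is Fern.

Fern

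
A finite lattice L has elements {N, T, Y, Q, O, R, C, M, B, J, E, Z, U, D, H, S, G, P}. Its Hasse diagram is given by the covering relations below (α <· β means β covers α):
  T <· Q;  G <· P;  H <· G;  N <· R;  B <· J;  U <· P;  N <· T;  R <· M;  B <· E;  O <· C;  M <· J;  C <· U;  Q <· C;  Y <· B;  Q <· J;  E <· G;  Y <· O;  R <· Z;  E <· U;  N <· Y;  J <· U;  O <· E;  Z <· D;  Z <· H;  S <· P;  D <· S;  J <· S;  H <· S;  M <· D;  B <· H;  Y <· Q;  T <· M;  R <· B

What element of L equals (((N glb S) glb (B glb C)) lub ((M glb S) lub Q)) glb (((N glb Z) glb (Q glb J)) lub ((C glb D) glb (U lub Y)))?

N ∧ S = N
B ∧ C = Y
N ∧ Y = N
M ∧ S = M
M ∨ Q = J
N ∨ J = J
N ∧ Z = N
Q ∧ J = Q
N ∧ Q = N
C ∧ D = T
U ∨ Y = U
T ∧ U = T
N ∨ T = T
J ∧ T = T

T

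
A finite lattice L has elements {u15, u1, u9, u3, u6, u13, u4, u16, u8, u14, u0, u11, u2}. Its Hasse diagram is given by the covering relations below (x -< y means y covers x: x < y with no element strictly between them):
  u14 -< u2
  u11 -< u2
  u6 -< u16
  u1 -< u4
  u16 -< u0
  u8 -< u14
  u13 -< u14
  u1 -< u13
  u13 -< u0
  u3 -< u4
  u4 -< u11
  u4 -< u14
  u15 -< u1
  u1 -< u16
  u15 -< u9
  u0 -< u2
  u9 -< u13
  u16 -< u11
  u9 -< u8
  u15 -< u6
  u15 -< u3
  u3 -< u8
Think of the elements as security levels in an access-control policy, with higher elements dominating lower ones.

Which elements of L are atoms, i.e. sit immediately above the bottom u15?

u1, u3, u6, u9

The atoms are exactly the elements that cover u15: u1, u3, u6, u9.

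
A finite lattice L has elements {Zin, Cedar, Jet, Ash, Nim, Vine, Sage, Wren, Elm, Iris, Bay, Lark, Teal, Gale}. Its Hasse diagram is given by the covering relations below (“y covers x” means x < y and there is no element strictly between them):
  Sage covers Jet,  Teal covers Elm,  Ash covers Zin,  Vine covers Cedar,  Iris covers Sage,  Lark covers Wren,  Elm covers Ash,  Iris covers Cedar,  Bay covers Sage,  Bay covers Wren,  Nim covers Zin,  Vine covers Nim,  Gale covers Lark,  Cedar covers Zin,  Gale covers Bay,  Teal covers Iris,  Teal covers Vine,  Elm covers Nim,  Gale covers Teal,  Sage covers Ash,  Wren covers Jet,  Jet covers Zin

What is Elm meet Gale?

Elm

Common lower bounds of {Elm, Gale}: Ash, Elm, Nim, Zin.
The greatest among these is Elm.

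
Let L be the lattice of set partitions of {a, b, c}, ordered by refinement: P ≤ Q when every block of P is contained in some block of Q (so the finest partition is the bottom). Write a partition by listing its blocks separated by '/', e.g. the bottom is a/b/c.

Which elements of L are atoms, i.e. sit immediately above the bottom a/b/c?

a/bc, ab/c, ac/b

The atoms are exactly the elements that cover a/b/c: a/bc, ab/c, ac/b.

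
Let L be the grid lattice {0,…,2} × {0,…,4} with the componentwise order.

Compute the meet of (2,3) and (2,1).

In a product of chains, the meet is componentwise min, giving (2,1).

(2,1)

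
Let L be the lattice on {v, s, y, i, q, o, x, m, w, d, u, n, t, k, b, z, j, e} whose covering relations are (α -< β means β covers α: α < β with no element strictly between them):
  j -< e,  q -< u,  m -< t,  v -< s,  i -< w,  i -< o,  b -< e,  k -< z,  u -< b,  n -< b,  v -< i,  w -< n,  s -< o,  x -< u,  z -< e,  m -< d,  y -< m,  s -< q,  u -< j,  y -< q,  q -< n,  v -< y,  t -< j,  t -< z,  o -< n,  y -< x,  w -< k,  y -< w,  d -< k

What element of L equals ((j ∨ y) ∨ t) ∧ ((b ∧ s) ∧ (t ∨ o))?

j ∨ y = j
j ∨ t = j
b ∧ s = s
t ∨ o = e
s ∧ e = s
j ∧ s = s

s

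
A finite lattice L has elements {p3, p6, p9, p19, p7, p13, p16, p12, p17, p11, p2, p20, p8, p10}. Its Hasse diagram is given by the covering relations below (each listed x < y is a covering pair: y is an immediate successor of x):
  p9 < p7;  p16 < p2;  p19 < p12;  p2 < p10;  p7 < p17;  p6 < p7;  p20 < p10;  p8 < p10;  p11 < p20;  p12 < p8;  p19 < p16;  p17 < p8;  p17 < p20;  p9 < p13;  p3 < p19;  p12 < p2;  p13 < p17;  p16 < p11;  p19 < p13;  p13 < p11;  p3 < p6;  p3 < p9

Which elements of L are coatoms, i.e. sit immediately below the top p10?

The coatoms are exactly the elements covered by p10: p2, p20, p8.

p2, p20, p8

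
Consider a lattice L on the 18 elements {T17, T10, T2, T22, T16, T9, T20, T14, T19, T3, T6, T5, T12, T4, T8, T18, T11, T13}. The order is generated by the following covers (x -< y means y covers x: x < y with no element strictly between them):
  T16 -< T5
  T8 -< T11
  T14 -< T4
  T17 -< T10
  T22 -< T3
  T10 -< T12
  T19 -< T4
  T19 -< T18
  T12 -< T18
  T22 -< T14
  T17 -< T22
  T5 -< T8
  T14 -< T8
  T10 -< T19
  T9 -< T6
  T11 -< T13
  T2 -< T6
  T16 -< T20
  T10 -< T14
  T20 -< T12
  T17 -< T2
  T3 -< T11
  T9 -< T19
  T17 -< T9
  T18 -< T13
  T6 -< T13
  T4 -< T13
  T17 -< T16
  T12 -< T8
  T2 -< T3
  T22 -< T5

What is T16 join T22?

T5

Common upper bounds of {T16, T22}: T11, T13, T5, T8.
The least among these is T5.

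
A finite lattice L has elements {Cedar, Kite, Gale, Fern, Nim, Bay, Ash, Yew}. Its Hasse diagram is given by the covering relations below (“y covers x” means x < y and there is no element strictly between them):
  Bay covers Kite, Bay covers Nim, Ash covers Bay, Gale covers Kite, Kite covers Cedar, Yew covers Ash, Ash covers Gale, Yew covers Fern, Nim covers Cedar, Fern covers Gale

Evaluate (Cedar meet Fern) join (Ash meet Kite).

Kite

Cedar ∧ Fern = Cedar
Ash ∧ Kite = Kite
Cedar ∨ Kite = Kite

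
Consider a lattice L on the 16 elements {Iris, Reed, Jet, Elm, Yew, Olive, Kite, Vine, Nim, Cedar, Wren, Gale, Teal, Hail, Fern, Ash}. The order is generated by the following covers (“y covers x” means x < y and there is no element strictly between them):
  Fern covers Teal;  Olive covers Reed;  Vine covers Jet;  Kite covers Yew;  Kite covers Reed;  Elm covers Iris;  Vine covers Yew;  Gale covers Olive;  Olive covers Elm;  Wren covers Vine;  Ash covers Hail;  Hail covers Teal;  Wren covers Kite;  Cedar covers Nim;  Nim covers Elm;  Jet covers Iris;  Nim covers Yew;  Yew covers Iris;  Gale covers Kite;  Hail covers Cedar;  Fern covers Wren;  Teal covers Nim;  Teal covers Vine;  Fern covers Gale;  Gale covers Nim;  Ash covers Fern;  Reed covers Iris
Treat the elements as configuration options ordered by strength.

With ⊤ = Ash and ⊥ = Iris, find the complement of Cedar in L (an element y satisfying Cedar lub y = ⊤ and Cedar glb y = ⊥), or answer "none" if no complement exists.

Reed

Need y with Cedar ∨ y = Ash and Cedar ∧ y = Iris.
Checking each element gives: Reed.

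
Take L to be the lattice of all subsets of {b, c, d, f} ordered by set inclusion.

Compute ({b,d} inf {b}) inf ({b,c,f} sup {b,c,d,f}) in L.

{b}

{b,d} ∧ {b} = {b}
{b,c,f} ∨ {b,c,d,f} = {b,c,d,f}
{b} ∧ {b,c,d,f} = {b}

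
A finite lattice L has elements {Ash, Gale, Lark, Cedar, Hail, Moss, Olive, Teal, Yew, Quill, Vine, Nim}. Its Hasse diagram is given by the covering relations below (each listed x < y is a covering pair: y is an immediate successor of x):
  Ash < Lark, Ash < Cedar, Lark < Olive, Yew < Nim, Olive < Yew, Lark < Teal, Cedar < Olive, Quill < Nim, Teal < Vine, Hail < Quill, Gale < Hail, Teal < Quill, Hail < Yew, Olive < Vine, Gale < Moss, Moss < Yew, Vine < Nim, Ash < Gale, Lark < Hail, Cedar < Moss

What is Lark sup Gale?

Hail

Common upper bounds of {Lark, Gale}: Hail, Nim, Quill, Yew.
The least among these is Hail.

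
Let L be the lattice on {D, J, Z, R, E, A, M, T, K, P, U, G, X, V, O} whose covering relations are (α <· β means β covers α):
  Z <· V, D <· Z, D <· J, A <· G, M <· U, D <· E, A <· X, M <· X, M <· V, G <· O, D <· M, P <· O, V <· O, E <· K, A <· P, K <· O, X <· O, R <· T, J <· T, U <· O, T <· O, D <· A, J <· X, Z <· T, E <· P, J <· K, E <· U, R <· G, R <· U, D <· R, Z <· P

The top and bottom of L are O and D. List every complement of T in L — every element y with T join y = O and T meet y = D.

Need y with T ∨ y = O and T ∧ y = D.
Checking each element gives: A, E, M.

A, E, M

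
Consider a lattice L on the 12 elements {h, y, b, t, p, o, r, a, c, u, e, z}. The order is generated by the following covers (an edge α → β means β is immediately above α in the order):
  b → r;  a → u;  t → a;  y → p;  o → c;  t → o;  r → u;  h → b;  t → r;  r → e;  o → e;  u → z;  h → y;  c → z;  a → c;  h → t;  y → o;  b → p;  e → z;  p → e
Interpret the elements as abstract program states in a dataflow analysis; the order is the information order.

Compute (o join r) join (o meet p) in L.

e

o ∨ r = e
o ∧ p = y
e ∨ y = e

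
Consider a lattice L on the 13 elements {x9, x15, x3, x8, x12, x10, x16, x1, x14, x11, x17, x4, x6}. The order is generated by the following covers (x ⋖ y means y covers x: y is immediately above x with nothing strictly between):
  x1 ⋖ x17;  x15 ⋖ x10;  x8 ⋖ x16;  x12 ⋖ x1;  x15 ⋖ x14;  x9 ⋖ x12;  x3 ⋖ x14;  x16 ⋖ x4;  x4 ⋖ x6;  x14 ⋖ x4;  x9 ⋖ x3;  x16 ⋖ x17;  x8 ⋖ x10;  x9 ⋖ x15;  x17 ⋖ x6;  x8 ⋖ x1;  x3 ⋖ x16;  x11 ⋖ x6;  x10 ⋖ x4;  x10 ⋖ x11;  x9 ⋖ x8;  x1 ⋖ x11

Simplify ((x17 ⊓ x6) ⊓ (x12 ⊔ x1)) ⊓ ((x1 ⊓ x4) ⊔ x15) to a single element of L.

x17 ∧ x6 = x17
x12 ∨ x1 = x1
x17 ∧ x1 = x1
x1 ∧ x4 = x8
x8 ∨ x15 = x10
x1 ∧ x10 = x8

x8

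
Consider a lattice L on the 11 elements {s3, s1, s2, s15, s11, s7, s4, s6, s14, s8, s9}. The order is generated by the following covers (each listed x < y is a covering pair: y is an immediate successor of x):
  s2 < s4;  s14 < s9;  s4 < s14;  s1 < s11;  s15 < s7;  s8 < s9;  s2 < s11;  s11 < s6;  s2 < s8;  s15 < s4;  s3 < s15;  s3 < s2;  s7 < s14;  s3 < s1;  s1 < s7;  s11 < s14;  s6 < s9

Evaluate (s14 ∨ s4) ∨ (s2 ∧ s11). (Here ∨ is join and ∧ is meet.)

s14

s14 ∨ s4 = s14
s2 ∧ s11 = s2
s14 ∨ s2 = s14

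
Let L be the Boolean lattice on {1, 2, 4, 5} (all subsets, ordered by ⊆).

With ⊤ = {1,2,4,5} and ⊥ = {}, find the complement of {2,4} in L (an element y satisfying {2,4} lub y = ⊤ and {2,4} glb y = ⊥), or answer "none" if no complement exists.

{1,5}

Need y with {2,4} ∨ y = {1,2,4,5} and {2,4} ∧ y = {}.
Checking each element gives: {1,5}.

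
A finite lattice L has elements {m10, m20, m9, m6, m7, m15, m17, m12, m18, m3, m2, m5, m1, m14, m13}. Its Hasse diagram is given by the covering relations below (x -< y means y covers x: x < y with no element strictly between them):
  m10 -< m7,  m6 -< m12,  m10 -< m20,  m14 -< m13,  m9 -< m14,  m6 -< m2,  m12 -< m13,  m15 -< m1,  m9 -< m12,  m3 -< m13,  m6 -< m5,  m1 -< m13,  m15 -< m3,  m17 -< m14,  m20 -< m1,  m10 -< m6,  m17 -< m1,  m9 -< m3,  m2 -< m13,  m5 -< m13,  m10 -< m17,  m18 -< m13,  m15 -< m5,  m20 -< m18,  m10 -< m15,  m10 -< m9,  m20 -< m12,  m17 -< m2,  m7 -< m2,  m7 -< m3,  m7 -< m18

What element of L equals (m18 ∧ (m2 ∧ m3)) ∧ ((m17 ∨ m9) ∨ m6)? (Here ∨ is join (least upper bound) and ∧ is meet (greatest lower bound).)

m2 ∧ m3 = m7
m18 ∧ m7 = m7
m17 ∨ m9 = m14
m14 ∨ m6 = m13
m7 ∧ m13 = m7

m7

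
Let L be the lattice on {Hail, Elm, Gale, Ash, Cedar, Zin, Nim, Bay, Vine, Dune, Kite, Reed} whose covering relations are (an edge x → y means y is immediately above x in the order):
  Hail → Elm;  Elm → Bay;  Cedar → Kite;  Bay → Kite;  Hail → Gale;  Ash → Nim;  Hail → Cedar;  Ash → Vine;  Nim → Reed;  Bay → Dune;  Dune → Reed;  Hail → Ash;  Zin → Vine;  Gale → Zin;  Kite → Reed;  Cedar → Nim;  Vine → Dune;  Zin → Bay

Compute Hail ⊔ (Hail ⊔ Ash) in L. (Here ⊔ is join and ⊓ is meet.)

Hail ∨ Ash = Ash
Hail ∨ Ash = Ash

Ash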